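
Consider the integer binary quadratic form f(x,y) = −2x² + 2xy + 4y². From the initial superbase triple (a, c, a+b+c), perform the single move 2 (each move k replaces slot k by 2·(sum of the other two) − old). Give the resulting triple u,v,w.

start (-2,4,4) = (f(1,0),f(0,1),f(1,1))
replace slot 2: 2·((-2)+4) − 4 = 0 → (-2,0,4)

-2,0,4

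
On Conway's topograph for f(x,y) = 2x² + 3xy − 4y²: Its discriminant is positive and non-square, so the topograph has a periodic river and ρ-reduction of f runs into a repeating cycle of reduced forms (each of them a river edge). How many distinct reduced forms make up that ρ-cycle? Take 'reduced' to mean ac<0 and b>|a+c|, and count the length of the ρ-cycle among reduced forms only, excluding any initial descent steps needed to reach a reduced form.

D = 41, ⌊√D⌋ = 6
river: ρ → (-4,5,1)
river: ρ → (1,5,-4)
river: ρ → (-4,3,2)
river: ρ → (2,5,-2)
river: ρ → (-2,3,4)
river: ρ → (4,5,-1)
river: ρ → (-1,5,4)
river: ρ → (4,3,-2)
river: ρ → (-2,5,2)
river: ρ → (2,3,-4)
ρ-cycle length = 10 (tail of 0 descent steps not counted)

10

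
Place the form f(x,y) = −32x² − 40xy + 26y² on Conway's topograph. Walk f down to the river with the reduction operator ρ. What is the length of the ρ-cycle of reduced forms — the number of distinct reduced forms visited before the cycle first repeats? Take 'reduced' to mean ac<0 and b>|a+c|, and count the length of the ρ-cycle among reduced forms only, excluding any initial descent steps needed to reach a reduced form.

D = 4928, ⌊√D⌋ = 70
descent: ρ → (26,40,-32)  [lands on river]
river: ρ → (-32,24,34)
river: ρ → (34,44,-22)
river: ρ → (-22,44,34)
river: ρ → (34,24,-32)
river: ρ → (-32,40,26)
river: ρ → (26,64,-8)
river: ρ → (-8,64,26)
ρ-cycle length = 8 (tail of 1 descent step not counted)

8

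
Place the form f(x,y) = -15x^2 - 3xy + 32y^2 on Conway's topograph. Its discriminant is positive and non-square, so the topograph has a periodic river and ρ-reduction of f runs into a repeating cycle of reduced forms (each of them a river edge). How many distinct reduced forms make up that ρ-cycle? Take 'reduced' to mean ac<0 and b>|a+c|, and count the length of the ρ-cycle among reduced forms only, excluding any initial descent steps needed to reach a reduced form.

D = 1929, ⌊√D⌋ = 43
descent: ρ → (32,3,-15)
descent: ρ → (-15,27,20)  [lands on river]
river: ρ → (20,13,-22)
river: ρ → (-22,31,11)
river: ρ → (11,35,-16)
river: ρ → (-16,29,17)
river: ρ → (17,39,-6)
river: ρ → (-6,33,35)
river: ρ → (35,37,-4)
river: ρ → (-4,43,5)
river: ρ → (5,37,-28)
river: ρ → (-28,19,14)
river: ρ → (14,37,-10)
river: ρ → (-10,43,2)
river: ρ → (2,41,-31)
river: ρ → (-31,21,12)
river: ρ → (12,27,-25)
river: ρ → (-25,23,14)
river: ρ → (14,33,-15)
ρ-cycle length = 18 (tail of 2 descent steps not counted)

18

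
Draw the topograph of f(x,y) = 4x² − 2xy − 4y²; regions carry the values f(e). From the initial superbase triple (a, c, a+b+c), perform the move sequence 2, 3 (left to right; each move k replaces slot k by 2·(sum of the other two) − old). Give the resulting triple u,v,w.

start (4,-4,-2) = (f(1,0),f(0,1),f(1,1))
replace slot 2: 2·(4+(-2)) − (-4) = 8 → (4,8,-2)
replace slot 3: 2·(4+8) − (-2) = 26 → (4,8,26)

4,8,26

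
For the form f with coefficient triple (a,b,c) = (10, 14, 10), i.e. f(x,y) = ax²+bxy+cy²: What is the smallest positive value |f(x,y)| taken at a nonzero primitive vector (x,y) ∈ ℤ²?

translate: b→-6 (≡14 mod 20), so (10,14,10)→(10,-6,6)
flip: (10,-6,6)→(6,6,10)
reduced (well bottom): (6,6,10) with a≤c, −a<b≤a
well minimum = a = 6

6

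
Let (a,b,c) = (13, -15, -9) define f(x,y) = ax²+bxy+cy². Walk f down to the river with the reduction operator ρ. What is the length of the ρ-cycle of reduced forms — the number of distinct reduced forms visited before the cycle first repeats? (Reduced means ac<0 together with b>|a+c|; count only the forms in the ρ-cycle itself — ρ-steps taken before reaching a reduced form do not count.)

D = 693, ⌊√D⌋ = 26
descent: ρ → (-9,15,13)  [lands on river]
river: ρ → (13,11,-11)
river: ρ → (-11,11,13)
river: ρ → (13,15,-9)
river: ρ → (-9,21,7)
river: ρ → (7,21,-9)
ρ-cycle length = 6 (tail of 1 descent step not counted)

6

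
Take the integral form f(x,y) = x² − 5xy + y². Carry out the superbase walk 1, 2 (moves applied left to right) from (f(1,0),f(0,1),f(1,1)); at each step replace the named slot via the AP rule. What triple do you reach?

start (1,1,-3) = (f(1,0),f(0,1),f(1,1))
replace slot 1: 2·(1+(-3)) − 1 = -5 → (-5,1,-3)
replace slot 2: 2·((-5)+(-3)) − 1 = -17 → (-5,-17,-3)

-5,-17,-3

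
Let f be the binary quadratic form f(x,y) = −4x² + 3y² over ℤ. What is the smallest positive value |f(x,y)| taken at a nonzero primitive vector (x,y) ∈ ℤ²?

descent: ρ → (3,6,-1)  [lands on river]
river: ρ → (-1,6,3)
closes: descent 1, river 2
min |a| on river = 1

1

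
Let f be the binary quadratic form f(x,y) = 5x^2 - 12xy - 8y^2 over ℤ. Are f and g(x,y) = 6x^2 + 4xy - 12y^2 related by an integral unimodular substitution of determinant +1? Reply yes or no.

D₁ = 304, D₂ = 304
river cycle of f (length 12): (-8, 12, 5), (5, 8, -12), (-12, 16, 1), (1, 16, -12), (-12, 8, 5), (5, 12, -8), (-8, 4, 9), (9, 14, -3), (-3, 16, 4), (4, 16, -3), … (2 more)
river cycle of g (length 6): (6, 16, -2), (-2, 16, 6), (6, 8, -10), (-10, 12, 4), (4, 12, -10), (-10, 8, 6)
cycles differ ⇒ inequivalent

no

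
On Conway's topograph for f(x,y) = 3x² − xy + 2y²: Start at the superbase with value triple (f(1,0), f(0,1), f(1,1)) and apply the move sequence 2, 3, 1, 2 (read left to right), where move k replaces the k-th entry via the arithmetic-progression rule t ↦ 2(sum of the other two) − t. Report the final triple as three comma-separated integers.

start (3,2,4) = (f(1,0),f(0,1),f(1,1))
replace slot 2: 2·(3+4) − 2 = 12 → (3,12,4)
replace slot 3: 2·(3+12) − 4 = 26 → (3,12,26)
replace slot 1: 2·(12+26) − 3 = 73 → (73,12,26)
replace slot 2: 2·(73+26) − 12 = 186 → (73,186,26)

73,186,26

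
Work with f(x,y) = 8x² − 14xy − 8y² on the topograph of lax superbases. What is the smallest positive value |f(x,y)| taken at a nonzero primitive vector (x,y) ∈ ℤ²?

descent: ρ → (-8,14,8)  [lands on river]
river: ρ → (8,18,-4)
river: ρ → (-4,14,16)
river: ρ → (16,18,-2)
river: ρ → (-2,18,16)
river: ρ → (16,14,-4)
river: ρ → (-4,18,8)
river: ρ → (8,14,-8)
river: ρ → (-8,18,4)
river: ρ → (4,14,-16)
river: ρ → (-16,18,2)
river: ρ → (2,18,-16)
river: ρ → (-16,14,4)
river: ρ → (4,18,-8)
closes: descent 1, river 14
min |a| on river = 2

2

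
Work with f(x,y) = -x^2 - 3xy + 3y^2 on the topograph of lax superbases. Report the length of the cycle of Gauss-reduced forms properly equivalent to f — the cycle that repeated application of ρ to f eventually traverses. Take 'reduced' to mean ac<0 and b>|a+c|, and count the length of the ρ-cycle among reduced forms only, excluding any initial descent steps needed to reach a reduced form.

D = 21, ⌊√D⌋ = 4
descent: ρ → (3,3,-1)  [lands on river]
river: ρ → (-1,3,3)
ρ-cycle length = 2 (tail of 1 descent step not counted)

2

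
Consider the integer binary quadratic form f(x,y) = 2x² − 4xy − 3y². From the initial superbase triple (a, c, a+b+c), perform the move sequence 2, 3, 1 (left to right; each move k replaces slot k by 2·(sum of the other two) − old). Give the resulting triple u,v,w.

start (2,-3,-5) = (f(1,0),f(0,1),f(1,1))
replace slot 2: 2·(2+(-5)) − (-3) = -3 → (2,-3,-5)
replace slot 3: 2·(2+(-3)) − (-5) = 3 → (2,-3,3)
replace slot 1: 2·((-3)+3) − 2 = -2 → (-2,-3,3)

-2,-3,3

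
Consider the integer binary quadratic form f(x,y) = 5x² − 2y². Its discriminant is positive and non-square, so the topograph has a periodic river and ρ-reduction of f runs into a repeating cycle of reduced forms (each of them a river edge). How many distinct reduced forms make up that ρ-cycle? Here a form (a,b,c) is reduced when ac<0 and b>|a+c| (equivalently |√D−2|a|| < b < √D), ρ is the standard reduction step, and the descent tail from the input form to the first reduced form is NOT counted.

D = 40, ⌊√D⌋ = 6
descent: ρ → (-2,4,3)  [lands on river]
river: ρ → (3,2,-3)
river: ρ → (-3,4,2)
river: ρ → (2,4,-3)
river: ρ → (-3,2,3)
river: ρ → (3,4,-2)
ρ-cycle length = 6 (tail of 1 descent step not counted)

6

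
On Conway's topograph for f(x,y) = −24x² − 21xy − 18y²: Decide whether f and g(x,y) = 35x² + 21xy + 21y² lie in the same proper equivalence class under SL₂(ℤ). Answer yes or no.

D₁ = -1287, D₂ = -2499
discriminants differ ⇒ not SL₂(ℤ)-equivalent

no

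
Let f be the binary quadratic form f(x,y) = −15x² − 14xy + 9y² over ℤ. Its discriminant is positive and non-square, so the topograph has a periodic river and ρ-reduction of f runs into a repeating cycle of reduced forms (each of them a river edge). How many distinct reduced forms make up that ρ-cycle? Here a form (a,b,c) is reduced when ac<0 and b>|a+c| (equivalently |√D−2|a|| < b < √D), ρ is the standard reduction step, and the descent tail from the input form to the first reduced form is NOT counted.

D = 736, ⌊√D⌋ = 27
descent: ρ → (9,14,-15)  [lands on river]
river: ρ → (-15,16,8)
river: ρ → (8,16,-15)
river: ρ → (-15,14,9)
river: ρ → (9,22,-7)
river: ρ → (-7,20,12)
river: ρ → (12,4,-15)
river: ρ → (-15,26,1)
river: ρ → (1,26,-15)
river: ρ → (-15,4,12)
river: ρ → (12,20,-7)
river: ρ → (-7,22,9)
ρ-cycle length = 12 (tail of 1 descent step not counted)

12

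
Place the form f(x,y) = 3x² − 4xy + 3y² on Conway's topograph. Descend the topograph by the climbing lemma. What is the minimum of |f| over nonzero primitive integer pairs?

translate: b→2 (≡-4 mod 6), so (3,-4,3)→(3,2,2)
flip: (3,2,2)→(2,-2,3)
translate: b→2 (≡-2 mod 4), so (2,-2,3)→(2,2,3)
reduced (well bottom): (2,2,3) with a≤c, −a<b≤a
well minimum = a = 2

2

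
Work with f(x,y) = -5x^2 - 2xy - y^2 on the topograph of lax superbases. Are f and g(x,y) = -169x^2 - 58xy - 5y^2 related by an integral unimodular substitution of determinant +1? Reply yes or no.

D₁ = -16, D₂ = -16
f is negative-definite; reduce −f:
−f: flip: (5,2,1)→(1,-2,5)
−f: translate: b→0 (≡-2 mod 2), so (1,-2,5)→(1,0,4)
−f: reduced (well bottom): (1,0,4) with a≤c, −a<b≤a
flip sign back: reduced form of f is (-1,0,-4)
g is negative-definite; reduce −g:
−g: flip: (169,58,5)→(5,-58,169)
−g: translate: b→2 (≡-58 mod 10), so (5,-58,169)→(5,2,1)
−g: flip: (5,2,1)→(1,-2,5)
−g: translate: b→0 (≡-2 mod 2), so (1,-2,5)→(1,0,4)
−g: reduced (well bottom): (1,0,4) with a≤c, −a<b≤a
flip sign back: reduced form of g is (-1,0,-4)
reduced forms (-1, 0, -4) vs (-1, 0, -4) ⇒ equivalent

yes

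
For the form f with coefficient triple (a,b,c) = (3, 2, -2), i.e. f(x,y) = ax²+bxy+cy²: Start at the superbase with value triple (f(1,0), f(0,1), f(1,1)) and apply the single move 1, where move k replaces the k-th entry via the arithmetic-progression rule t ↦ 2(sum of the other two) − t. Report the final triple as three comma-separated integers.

start (3,-2,3) = (f(1,0),f(0,1),f(1,1))
replace slot 1: 2·((-2)+3) − 3 = -1 → (-1,-2,3)

-1,-2,3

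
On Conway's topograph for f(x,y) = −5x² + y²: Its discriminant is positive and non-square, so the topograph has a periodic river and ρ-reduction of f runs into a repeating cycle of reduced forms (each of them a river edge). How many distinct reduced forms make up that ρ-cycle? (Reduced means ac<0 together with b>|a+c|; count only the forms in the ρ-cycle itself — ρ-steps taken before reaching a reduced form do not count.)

D = 20, ⌊√D⌋ = 4
descent: ρ → (1,4,-1)  [lands on river]
river: ρ → (-1,4,1)
ρ-cycle length = 2 (tail of 1 descent step not counted)

2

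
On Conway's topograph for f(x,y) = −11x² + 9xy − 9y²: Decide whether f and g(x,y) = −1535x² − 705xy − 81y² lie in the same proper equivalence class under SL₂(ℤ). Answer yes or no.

D₁ = -315, D₂ = -315
f is negative-definite; reduce −f:
−f: flip: (11,-9,9)→(9,9,11)
−f: reduced (well bottom): (9,9,11) with a≤c, −a<b≤a
flip sign back: reduced form of f is (-9,-9,-11)
g is negative-definite; reduce −g:
−g: flip: (1535,705,81)→(81,-705,1535)
−g: translate: b→-57 (≡-705 mod 162), so (81,-705,1535)→(81,-57,11)
−g: flip: (81,-57,11)→(11,57,81)
−g: translate: b→-9 (≡57 mod 22), so (11,57,81)→(11,-9,9)
−g: flip: (11,-9,9)→(9,9,11)
−g: reduced (well bottom): (9,9,11) with a≤c, −a<b≤a
flip sign back: reduced form of g is (-9,-9,-11)
reduced forms (-9, -9, -11) vs (-9, -9, -11) ⇒ equivalent

yes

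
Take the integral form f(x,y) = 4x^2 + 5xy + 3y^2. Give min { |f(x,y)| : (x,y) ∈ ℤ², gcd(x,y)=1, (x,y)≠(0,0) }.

translate: b→-3 (≡5 mod 8), so (4,5,3)→(4,-3,2)
flip: (4,-3,2)→(2,3,4)
translate: b→-1 (≡3 mod 4), so (2,3,4)→(2,-1,3)
reduced (well bottom): (2,-1,3) with a≤c, −a<b≤a
well minimum = a = 2

2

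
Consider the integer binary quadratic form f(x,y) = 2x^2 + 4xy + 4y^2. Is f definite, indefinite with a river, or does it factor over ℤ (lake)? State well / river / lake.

D = b²−4ac = 4² − 4·2·4 = -16
D < 0 ⇒ definite ⇒ every region one sign ⇒ single well

well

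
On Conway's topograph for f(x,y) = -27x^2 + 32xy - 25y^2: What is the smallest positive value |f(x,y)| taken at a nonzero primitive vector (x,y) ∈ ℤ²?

translate: b→22 (≡-32 mod 54), so (27,-32,25)→(27,22,20)
flip: (27,22,20)→(20,-22,27)
translate: b→18 (≡-22 mod 40), so (20,-22,27)→(20,18,25)
reduced (well bottom): (20,18,25) with a≤c, −a<b≤a
well minimum |f| = |-20| = 20 (negative-definite)

20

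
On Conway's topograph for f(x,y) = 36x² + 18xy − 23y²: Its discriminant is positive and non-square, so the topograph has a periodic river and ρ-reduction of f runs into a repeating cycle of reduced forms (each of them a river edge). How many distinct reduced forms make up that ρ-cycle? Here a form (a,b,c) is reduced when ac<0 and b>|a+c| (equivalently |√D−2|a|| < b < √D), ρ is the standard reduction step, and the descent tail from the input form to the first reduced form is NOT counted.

D = 3636, ⌊√D⌋ = 60
river: ρ → (-23,28,31)
river: ρ → (31,34,-20)
river: ρ → (-20,46,19)
river: ρ → (19,30,-36)
river: ρ → (-36,42,13)
river: ρ → (13,36,-45)
river: ρ → (-45,54,4)
river: ρ → (4,58,-17)
river: ρ → (-17,44,25)
river: ρ → (25,56,-5)
river: ρ → (-5,54,36)
river: ρ → (36,18,-23)
ρ-cycle length = 12 (tail of 0 descent steps not counted)

12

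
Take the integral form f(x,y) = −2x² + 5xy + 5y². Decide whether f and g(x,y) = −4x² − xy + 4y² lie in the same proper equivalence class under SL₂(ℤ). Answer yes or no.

D₁ = 65, D₂ = 65
river cycle of f (length 6): (5, 5, -2), (-2, 7, 2), (2, 5, -5), (-5, 5, 2), (2, 7, -2), (-2, 5, 5)
river cycle of g (length 6): (4, 1, -4), (-4, 7, 1), (1, 7, -4), (-4, 1, 4), (4, 7, -1), (-1, 7, 4)
cycles differ ⇒ inequivalent

no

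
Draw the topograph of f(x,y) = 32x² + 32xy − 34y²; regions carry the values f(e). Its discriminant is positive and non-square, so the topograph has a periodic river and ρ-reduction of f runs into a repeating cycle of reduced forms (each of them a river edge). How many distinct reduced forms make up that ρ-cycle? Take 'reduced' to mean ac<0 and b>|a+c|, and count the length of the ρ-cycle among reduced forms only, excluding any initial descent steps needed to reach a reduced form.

D = 5376, ⌊√D⌋ = 73
river: ρ → (-34,36,30)
river: ρ → (30,24,-40)
river: ρ → (-40,56,14)
river: ρ → (14,56,-40)
river: ρ → (-40,24,30)
river: ρ → (30,36,-34)
river: ρ → (-34,32,32)
river: ρ → (32,32,-34)
ρ-cycle length = 8 (tail of 0 descent steps not counted)

8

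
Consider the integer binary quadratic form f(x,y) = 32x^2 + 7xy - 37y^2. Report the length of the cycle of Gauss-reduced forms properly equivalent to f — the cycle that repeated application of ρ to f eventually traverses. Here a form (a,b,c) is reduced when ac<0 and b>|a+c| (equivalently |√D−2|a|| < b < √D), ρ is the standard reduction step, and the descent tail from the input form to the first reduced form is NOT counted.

D = 4785, ⌊√D⌋ = 69
river: ρ → (-37,67,2)
river: ρ → (2,69,-3)
river: ρ → (-3,69,2)
river: ρ → (2,67,-37)
river: ρ → (-37,7,32)
river: ρ → (32,57,-12)
river: ρ → (-12,63,17)
river: ρ → (17,39,-48)
river: ρ → (-48,57,8)
river: ρ → (8,55,-55)
river: ρ → (-55,55,8)
river: ρ → (8,57,-48)
river: ρ → (-48,39,17)
river: ρ → (17,63,-12)
river: ρ → (-12,57,32)
river: ρ → (32,7,-37)
ρ-cycle length = 16 (tail of 0 descent steps not counted)

16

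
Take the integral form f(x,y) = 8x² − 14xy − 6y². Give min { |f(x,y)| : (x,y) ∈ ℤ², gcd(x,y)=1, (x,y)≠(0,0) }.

descent: ρ → (-6,14,8)  [lands on river]
river: ρ → (8,18,-2)
river: ρ → (-2,18,8)
river: ρ → (8,14,-6)
river: ρ → (-6,10,12)
river: ρ → (12,14,-4)
river: ρ → (-4,18,4)
river: ρ → (4,14,-12)
river: ρ → (-12,10,6)
river: ρ → (6,14,-8)
river: ρ → (-8,18,2)
river: ρ → (2,18,-8)
river: ρ → (-8,14,6)
river: ρ → (6,10,-12)
river: ρ → (-12,14,4)
river: ρ → (4,18,-4)
river: ρ → (-4,14,12)
river: ρ → (12,10,-6)
closes: descent 1, river 18
min |a| on river = 2

2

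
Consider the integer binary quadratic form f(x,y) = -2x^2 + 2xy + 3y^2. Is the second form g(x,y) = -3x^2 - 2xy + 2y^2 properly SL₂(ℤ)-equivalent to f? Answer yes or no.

D₁ = 28, D₂ = 28
river cycle of f (length 4): (3, 4, -1), (-1, 4, 3), (3, 2, -2), (-2, 2, 3)
river cycle of g (length 4): (2, 2, -3), (-3, 4, 1), (1, 4, -3), (-3, 2, 2)
cycles differ ⇒ inequivalent

no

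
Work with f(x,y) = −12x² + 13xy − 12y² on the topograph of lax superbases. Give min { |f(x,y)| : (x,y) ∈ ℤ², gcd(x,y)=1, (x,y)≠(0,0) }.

translate: b→11 (≡-13 mod 24), so (12,-13,12)→(12,11,11)
flip: (12,11,11)→(11,-11,12)
translate: b→11 (≡-11 mod 22), so (11,-11,12)→(11,11,12)
reduced (well bottom): (11,11,12) with a≤c, −a<b≤a
well minimum |f| = |-11| = 11 (negative-definite)

11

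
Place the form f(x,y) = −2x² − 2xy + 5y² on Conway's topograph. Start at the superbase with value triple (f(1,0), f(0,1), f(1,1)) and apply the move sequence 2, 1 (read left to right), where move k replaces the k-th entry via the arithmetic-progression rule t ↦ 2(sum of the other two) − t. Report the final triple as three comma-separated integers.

start (-2,5,1) = (f(1,0),f(0,1),f(1,1))
replace slot 2: 2·((-2)+1) − 5 = -7 → (-2,-7,1)
replace slot 1: 2·((-7)+1) − (-2) = -10 → (-10,-7,1)

-10,-7,1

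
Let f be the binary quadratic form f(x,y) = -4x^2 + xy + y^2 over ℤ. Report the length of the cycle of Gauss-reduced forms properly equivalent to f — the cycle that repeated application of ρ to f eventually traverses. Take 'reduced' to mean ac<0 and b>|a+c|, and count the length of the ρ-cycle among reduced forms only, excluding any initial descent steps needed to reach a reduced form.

D = 17, ⌊√D⌋ = 4
descent: ρ → (1,3,-2)  [lands on river]
river: ρ → (-2,1,2)
river: ρ → (2,3,-1)
river: ρ → (-1,3,2)
river: ρ → (2,1,-2)
river: ρ → (-2,3,1)
ρ-cycle length = 6 (tail of 1 descent step not counted)

6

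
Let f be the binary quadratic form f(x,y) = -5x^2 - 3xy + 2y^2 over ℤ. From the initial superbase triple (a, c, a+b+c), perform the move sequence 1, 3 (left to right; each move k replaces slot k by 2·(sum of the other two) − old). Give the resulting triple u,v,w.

start (-5,2,-6) = (f(1,0),f(0,1),f(1,1))
replace slot 1: 2·(2+(-6)) − (-5) = -3 → (-3,2,-6)
replace slot 3: 2·((-3)+2) − (-6) = 4 → (-3,2,4)

-3,2,4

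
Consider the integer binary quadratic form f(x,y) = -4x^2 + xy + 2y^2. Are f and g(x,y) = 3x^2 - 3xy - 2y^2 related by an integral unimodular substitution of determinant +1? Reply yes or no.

D₁ = 33, D₂ = 33
river cycle of f (length 4): (2, 3, -3), (-3, 3, 2), (2, 5, -1), (-1, 5, 2)
river cycle of g (length 4): (-2, 3, 3), (3, 3, -2), (-2, 5, 1), (1, 5, -2)
cycles differ ⇒ inequivalent

no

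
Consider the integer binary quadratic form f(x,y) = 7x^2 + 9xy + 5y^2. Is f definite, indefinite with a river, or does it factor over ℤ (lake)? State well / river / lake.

D = b²−4ac = 9² − 4·7·5 = -59
D < 0 ⇒ definite ⇒ every region one sign ⇒ single well

well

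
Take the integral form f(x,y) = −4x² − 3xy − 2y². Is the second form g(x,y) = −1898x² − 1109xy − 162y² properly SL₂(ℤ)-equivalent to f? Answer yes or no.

D₁ = -23, D₂ = -23
f is negative-definite; reduce −f:
−f: flip: (4,3,2)→(2,-3,4)
−f: translate: b→1 (≡-3 mod 4), so (2,-3,4)→(2,1,3)
−f: reduced (well bottom): (2,1,3) with a≤c, −a<b≤a
flip sign back: reduced form of f is (-2,-1,-3)
g is negative-definite; reduce −g:
−g: flip: (1898,1109,162)→(162,-1109,1898)
−g: translate: b→-137 (≡-1109 mod 324), so (162,-1109,1898)→(162,-137,29)
−g: flip: (162,-137,29)→(29,137,162)
−g: translate: b→21 (≡137 mod 58), so (29,137,162)→(29,21,4)
−g: flip: (29,21,4)→(4,-21,29)
−g: translate: b→3 (≡-21 mod 8), so (4,-21,29)→(4,3,2)
−g: flip: (4,3,2)→(2,-3,4)
−g: translate: b→1 (≡-3 mod 4), so (2,-3,4)→(2,1,3)
−g: reduced (well bottom): (2,1,3) with a≤c, −a<b≤a
flip sign back: reduced form of g is (-2,-1,-3)
reduced forms (-2, -1, -3) vs (-2, -1, -3) ⇒ equivalent

yes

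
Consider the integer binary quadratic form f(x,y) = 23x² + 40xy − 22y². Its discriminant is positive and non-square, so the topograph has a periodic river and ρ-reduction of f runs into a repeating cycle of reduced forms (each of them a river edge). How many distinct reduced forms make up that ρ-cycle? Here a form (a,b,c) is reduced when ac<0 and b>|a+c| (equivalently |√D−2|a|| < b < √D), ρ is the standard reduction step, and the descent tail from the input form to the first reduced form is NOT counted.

D = 3624, ⌊√D⌋ = 60
river: ρ → (-22,48,15)
river: ρ → (15,42,-31)
river: ρ → (-31,20,26)
river: ρ → (26,32,-25)
river: ρ → (-25,18,33)
river: ρ → (33,48,-10)
river: ρ → (-10,52,23)
river: ρ → (23,40,-22)
ρ-cycle length = 8 (tail of 0 descent steps not counted)

8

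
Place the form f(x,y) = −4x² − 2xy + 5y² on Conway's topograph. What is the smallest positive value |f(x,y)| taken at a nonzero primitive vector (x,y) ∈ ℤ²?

descent: ρ → (5,2,-4)  [lands on river]
river: ρ → (-4,6,3)
river: ρ → (3,6,-4)
river: ρ → (-4,2,5)
river: ρ → (5,8,-1)
river: ρ → (-1,8,5)
closes: descent 1, river 6
min |a| on river = 1

1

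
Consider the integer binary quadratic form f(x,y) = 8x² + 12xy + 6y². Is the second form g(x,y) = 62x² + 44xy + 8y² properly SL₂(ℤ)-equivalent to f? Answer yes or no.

D₁ = -48, D₂ = -48
f: translate: b→-4 (≡12 mod 16), so (8,12,6)→(8,-4,2)
f: flip: (8,-4,2)→(2,4,8)
f: translate: b→0 (≡4 mod 4), so (2,4,8)→(2,0,6)
f: reduced (well bottom): (2,0,6) with a≤c, −a<b≤a
g: flip: (62,44,8)→(8,-44,62)
g: translate: b→4 (≡-44 mod 16), so (8,-44,62)→(8,4,2)
g: flip: (8,4,2)→(2,-4,8)
g: translate: b→0 (≡-4 mod 4), so (2,-4,8)→(2,0,6)
g: reduced (well bottom): (2,0,6) with a≤c, −a<b≤a
reduced forms (2, 0, 6) vs (2, 0, 6) ⇒ equivalent

yes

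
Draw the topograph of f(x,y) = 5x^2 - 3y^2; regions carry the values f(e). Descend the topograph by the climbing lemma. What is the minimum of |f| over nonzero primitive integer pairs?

descent: ρ → (-3,6,2)  [lands on river]
river: ρ → (2,6,-3)
closes: descent 1, river 2
min |a| on river = 2

2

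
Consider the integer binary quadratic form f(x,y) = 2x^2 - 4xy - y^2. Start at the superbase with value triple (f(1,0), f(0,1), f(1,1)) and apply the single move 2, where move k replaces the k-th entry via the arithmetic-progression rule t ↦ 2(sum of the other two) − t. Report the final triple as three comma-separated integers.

start (2,-1,-3) = (f(1,0),f(0,1),f(1,1))
replace slot 2: 2·(2+(-3)) − (-1) = -1 → (2,-1,-3)

2,-1,-3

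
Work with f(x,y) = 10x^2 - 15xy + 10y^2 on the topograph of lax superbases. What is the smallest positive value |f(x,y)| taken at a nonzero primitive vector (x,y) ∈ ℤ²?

translate: b→5 (≡-15 mod 20), so (10,-15,10)→(10,5,5)
flip: (10,5,5)→(5,-5,10)
translate: b→5 (≡-5 mod 10), so (5,-5,10)→(5,5,10)
reduced (well bottom): (5,5,10) with a≤c, −a<b≤a
well minimum = a = 5

5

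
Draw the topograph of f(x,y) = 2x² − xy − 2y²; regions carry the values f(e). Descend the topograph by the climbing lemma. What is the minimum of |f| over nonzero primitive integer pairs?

descent: ρ → (-2,1,2)  [lands on river]
river: ρ → (2,3,-1)
river: ρ → (-1,3,2)
river: ρ → (2,1,-2)
river: ρ → (-2,3,1)
river: ρ → (1,3,-2)
closes: descent 1, river 6
min |a| on river = 1

1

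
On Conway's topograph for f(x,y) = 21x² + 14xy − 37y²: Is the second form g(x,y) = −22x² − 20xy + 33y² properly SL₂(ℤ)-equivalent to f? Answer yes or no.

D₁ = 3304, D₂ = 3304
river cycle of f (length 24): (21, 56, -2), (-2, 56, 21), (21, 28, -30), (-30, 32, 19), (19, 44, -18), (-18, 28, 35), (35, 42, -11), (-11, 46, 27), (27, 8, -30), (-30, 52, 5), … (14 more)
river cycle of g (length 24): (33, 20, -22), (-22, 24, 31), (31, 38, -15), (-15, 52, 10), (10, 48, -25), (-25, 52, 6), (6, 56, -7), (-7, 56, 6), (6, 52, -25), (-25, 48, 10), … (14 more)
cycles differ ⇒ inequivalent

no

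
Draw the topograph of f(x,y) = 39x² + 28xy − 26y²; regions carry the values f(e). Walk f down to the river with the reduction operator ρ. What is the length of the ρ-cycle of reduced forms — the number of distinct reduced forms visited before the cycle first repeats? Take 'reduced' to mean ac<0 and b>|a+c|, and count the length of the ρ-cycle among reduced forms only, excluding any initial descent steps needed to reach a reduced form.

D = 4840, ⌊√D⌋ = 69
river: ρ → (-26,24,41)
river: ρ → (41,58,-9)
river: ρ → (-9,68,6)
river: ρ → (6,64,-31)
river: ρ → (-31,60,10)
river: ρ → (10,60,-31)
river: ρ → (-31,64,6)
river: ρ → (6,68,-9)
river: ρ → (-9,58,41)
river: ρ → (41,24,-26)
river: ρ → (-26,28,39)
river: ρ → (39,50,-15)
river: ρ → (-15,40,54)
river: ρ → (54,68,-1)
river: ρ → (-1,68,54)
river: ρ → (54,40,-15)
river: ρ → (-15,50,39)
river: ρ → (39,28,-26)
ρ-cycle length = 18 (tail of 0 descent steps not counted)

18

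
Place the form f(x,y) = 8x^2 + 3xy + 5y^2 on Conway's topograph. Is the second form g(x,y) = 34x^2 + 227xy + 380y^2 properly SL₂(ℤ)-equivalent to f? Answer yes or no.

D₁ = -151, D₂ = -151
f: flip: (8,3,5)→(5,-3,8)
f: reduced (well bottom): (5,-3,8) with a≤c, −a<b≤a
g: translate: b→23 (≡227 mod 68), so (34,227,380)→(34,23,5)
g: flip: (34,23,5)→(5,-23,34)
g: translate: b→-3 (≡-23 mod 10), so (5,-23,34)→(5,-3,8)
g: reduced (well bottom): (5,-3,8) with a≤c, −a<b≤a
reduced forms (5, -3, 8) vs (5, -3, 8) ⇒ equivalent

yes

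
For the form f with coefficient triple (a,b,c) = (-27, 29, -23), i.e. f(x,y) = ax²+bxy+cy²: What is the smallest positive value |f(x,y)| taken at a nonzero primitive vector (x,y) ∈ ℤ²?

translate: b→25 (≡-29 mod 54), so (27,-29,23)→(27,25,21)
flip: (27,25,21)→(21,-25,27)
translate: b→17 (≡-25 mod 42), so (21,-25,27)→(21,17,23)
reduced (well bottom): (21,17,23) with a≤c, −a<b≤a
well minimum |f| = |-21| = 21 (negative-definite)

21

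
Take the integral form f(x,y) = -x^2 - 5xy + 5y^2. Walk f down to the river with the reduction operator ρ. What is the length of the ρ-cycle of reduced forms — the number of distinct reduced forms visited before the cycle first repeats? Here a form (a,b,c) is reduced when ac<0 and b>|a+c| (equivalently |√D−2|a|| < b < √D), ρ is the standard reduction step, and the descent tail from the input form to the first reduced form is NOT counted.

D = 45, ⌊√D⌋ = 6
descent: ρ → (5,5,-1)  [lands on river]
river: ρ → (-1,5,5)
ρ-cycle length = 2 (tail of 1 descent step not counted)

2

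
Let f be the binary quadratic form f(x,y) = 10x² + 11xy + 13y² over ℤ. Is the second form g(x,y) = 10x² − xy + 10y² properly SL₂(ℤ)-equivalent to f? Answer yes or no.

D₁ = -399, D₂ = -399
f: translate: b→-9 (≡11 mod 20), so (10,11,13)→(10,-9,12)
f: reduced (well bottom): (10,-9,12) with a≤c, −a<b≤a
g: flip: (10,-1,10)→(10,1,10)
g: reduced (well bottom): (10,1,10) with a≤c, −a<b≤a
reduced forms (10, -9, 12) vs (10, 1, 10) ⇒ inequivalent

no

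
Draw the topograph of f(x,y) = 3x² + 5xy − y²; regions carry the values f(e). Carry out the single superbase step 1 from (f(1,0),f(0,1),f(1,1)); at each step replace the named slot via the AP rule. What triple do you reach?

start (3,-1,7) = (f(1,0),f(0,1),f(1,1))
replace slot 1: 2·((-1)+7) − 3 = 9 → (9,-1,7)

9,-1,7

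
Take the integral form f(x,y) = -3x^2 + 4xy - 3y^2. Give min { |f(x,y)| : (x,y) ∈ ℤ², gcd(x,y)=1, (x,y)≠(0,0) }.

translate: b→2 (≡-4 mod 6), so (3,-4,3)→(3,2,2)
flip: (3,2,2)→(2,-2,3)
translate: b→2 (≡-2 mod 4), so (2,-2,3)→(2,2,3)
reduced (well bottom): (2,2,3) with a≤c, −a<b≤a
well minimum |f| = |-2| = 2 (negative-definite)

2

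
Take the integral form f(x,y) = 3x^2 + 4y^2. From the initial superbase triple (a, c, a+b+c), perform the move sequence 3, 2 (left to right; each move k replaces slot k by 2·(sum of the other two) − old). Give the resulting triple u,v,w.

start (3,4,7) = (f(1,0),f(0,1),f(1,1))
replace slot 3: 2·(3+4) − 7 = 7 → (3,4,7)
replace slot 2: 2·(3+7) − 4 = 16 → (3,16,7)

3,16,7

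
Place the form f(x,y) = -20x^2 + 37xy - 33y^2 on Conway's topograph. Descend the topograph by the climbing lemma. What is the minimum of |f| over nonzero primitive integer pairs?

translate: b→3 (≡-37 mod 40), so (20,-37,33)→(20,3,16)
flip: (20,3,16)→(16,-3,20)
reduced (well bottom): (16,-3,20) with a≤c, −a<b≤a
well minimum |f| = |-16| = 16 (negative-definite)

16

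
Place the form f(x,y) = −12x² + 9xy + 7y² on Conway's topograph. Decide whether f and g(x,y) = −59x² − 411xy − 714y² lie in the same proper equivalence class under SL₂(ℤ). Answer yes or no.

D₁ = 417, D₂ = 417
river cycle of f (length 18): (7, 19, -2), (-2, 17, 16), (16, 15, -3), (-3, 15, 16), (16, 17, -2), (-2, 19, 7), (7, 9, -12), (-12, 15, 4), (4, 17, -8), (-8, 15, 6), … (8 more)
river cycle of g (length 18): (-12, 9, 7), (7, 19, -2), (-2, 17, 16), (16, 15, -3), (-3, 15, 16), (16, 17, -2), (-2, 19, 7), (7, 9, -12), (-12, 15, 4), (4, 17, -8), … (8 more)
cycles coincide ⇒ equivalent

yes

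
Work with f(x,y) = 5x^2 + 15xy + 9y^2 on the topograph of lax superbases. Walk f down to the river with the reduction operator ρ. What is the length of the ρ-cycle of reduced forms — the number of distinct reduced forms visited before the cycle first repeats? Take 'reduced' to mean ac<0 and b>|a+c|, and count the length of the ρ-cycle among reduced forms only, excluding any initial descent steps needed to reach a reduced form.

D = 45, ⌊√D⌋ = 6
descent: ρ → (9,3,-1)
descent: ρ → (-1,5,5)  [lands on river]
river: ρ → (5,5,-1)
ρ-cycle length = 2 (tail of 2 descent steps not counted)

2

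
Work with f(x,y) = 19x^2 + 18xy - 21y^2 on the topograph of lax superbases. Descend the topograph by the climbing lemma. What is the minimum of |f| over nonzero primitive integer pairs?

river: ρ → (-21,24,16)
river: ρ → (16,40,-5)
river: ρ → (-5,40,16)
river: ρ → (16,24,-21)
river: ρ → (-21,18,19)
river: ρ → (19,20,-20)
river: ρ → (-20,20,19)
river: ρ → (19,18,-21)
closes: descent 0, river 8
min |a| on river = 5

5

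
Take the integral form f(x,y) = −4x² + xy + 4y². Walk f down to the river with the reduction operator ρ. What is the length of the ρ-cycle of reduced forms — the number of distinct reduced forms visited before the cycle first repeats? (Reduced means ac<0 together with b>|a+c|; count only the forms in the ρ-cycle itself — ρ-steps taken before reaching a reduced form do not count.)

D = 65, ⌊√D⌋ = 8
river: ρ → (4,7,-1)
river: ρ → (-1,7,4)
river: ρ → (4,1,-4)
river: ρ → (-4,7,1)
river: ρ → (1,7,-4)
river: ρ → (-4,1,4)
ρ-cycle length = 6 (tail of 0 descent steps not counted)

6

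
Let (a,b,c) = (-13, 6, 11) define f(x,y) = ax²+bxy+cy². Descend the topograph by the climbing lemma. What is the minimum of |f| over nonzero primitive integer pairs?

river: ρ → (11,16,-8)
river: ρ → (-8,16,11)
river: ρ → (11,6,-13)
river: ρ → (-13,20,4)
river: ρ → (4,20,-13)
river: ρ → (-13,6,11)
closes: descent 0, river 6
min |a| on river = 4

4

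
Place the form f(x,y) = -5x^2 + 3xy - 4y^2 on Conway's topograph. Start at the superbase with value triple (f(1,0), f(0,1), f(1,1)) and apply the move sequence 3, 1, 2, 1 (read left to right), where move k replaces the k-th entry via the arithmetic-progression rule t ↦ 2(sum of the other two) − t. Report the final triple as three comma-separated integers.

start (-5,-4,-6) = (f(1,0),f(0,1),f(1,1))
replace slot 3: 2·((-5)+(-4)) − (-6) = -12 → (-5,-4,-12)
replace slot 1: 2·((-4)+(-12)) − (-5) = -27 → (-27,-4,-12)
replace slot 2: 2·((-27)+(-12)) − (-4) = -74 → (-27,-74,-12)
replace slot 1: 2·((-74)+(-12)) − (-27) = -145 → (-145,-74,-12)

-145,-74,-12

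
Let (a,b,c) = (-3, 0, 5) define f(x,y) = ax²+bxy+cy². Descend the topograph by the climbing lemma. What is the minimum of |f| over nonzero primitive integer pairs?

descent: ρ → (5,0,-3)
descent: ρ → (-3,6,2)  [lands on river]
river: ρ → (2,6,-3)
closes: descent 2, river 2
min |a| on river = 2

2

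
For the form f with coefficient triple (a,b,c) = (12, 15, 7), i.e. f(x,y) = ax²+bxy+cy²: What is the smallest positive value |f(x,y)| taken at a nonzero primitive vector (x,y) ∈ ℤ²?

translate: b→-9 (≡15 mod 24), so (12,15,7)→(12,-9,4)
flip: (12,-9,4)→(4,9,12)
translate: b→1 (≡9 mod 8), so (4,9,12)→(4,1,7)
reduced (well bottom): (4,1,7) with a≤c, −a<b≤a
well minimum = a = 4

4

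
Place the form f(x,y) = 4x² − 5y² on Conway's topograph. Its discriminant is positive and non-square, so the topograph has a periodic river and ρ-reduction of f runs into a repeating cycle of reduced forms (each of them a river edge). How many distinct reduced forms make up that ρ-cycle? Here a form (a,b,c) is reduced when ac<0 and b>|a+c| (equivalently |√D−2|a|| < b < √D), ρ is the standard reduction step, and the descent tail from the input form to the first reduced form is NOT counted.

D = 80, ⌊√D⌋ = 8
descent: ρ → (-5,0,4)
descent: ρ → (4,8,-1)  [lands on river]
river: ρ → (-1,8,4)
ρ-cycle length = 2 (tail of 2 descent steps not counted)

2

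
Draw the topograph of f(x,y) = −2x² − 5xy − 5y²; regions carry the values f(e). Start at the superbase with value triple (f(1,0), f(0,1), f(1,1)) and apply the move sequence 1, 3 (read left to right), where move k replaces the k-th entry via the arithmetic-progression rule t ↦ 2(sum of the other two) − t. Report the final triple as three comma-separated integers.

start (-2,-5,-12) = (f(1,0),f(0,1),f(1,1))
replace slot 1: 2·((-5)+(-12)) − (-2) = -32 → (-32,-5,-12)
replace slot 3: 2·((-32)+(-5)) − (-12) = -62 → (-32,-5,-62)

-32,-5,-62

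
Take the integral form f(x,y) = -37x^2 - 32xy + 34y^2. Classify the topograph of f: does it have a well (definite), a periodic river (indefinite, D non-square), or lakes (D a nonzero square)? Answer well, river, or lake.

D = b²−4ac = (-32)² − 4·(-37)·34 = 6056
D > 0 non-square ⇒ indefinite ⇒ periodic river

river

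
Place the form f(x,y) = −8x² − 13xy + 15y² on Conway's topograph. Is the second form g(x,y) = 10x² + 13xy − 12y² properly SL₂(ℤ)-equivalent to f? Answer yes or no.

D₁ = 649, D₂ = 649
river cycle of f (length 34): (15, 13, -8), (-8, 19, 9), (9, 17, -10), (-10, 23, 3), (3, 25, -2), (-2, 23, 15), (15, 7, -10), (-10, 13, 12), (12, 11, -11), (-11, 11, 12), … (24 more)
river cycle of g (length 34): (-12, 11, 11), (11, 11, -12), (-12, 13, 10), (10, 7, -15), (-15, 23, 2), (2, 25, -3), (-3, 23, 10), (10, 17, -9), (-9, 19, 8), (8, 13, -15), … (24 more)
cycles differ ⇒ inequivalent

no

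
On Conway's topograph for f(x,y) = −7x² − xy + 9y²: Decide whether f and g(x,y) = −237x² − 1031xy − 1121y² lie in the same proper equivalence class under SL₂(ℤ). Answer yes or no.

D₁ = 253, D₂ = 253
river cycle of f (length 6): (-7, 13, 3), (3, 11, -11), (-11, 11, 3), (3, 13, -7), (-7, 15, 1), (1, 15, -7)
river cycle of g (length 6): (-7, 13, 3), (3, 11, -11), (-11, 11, 3), (3, 13, -7), (-7, 15, 1), (1, 15, -7)
cycles coincide ⇒ equivalent

yes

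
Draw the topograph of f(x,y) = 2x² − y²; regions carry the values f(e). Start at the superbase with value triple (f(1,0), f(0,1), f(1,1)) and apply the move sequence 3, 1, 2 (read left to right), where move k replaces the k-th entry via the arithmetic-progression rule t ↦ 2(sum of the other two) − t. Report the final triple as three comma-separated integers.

start (2,-1,1) = (f(1,0),f(0,1),f(1,1))
replace slot 3: 2·(2+(-1)) − 1 = 1 → (2,-1,1)
replace slot 1: 2·((-1)+1) − 2 = -2 → (-2,-1,1)
replace slot 2: 2·((-2)+1) − (-1) = -1 → (-2,-1,1)

-2,-1,1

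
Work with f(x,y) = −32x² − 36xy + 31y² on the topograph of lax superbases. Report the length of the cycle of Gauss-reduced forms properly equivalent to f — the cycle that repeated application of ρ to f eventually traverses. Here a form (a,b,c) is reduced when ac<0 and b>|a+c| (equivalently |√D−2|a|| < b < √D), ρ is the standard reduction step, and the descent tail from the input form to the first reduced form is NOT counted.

D = 5264, ⌊√D⌋ = 72
descent: ρ → (31,36,-32)  [lands on river]
river: ρ → (-32,28,35)
river: ρ → (35,42,-25)
river: ρ → (-25,58,19)
river: ρ → (19,56,-28)
river: ρ → (-28,56,19)
river: ρ → (19,58,-25)
river: ρ → (-25,42,35)
river: ρ → (35,28,-32)
river: ρ → (-32,36,31)
river: ρ → (31,26,-37)
river: ρ → (-37,48,20)
river: ρ → (20,72,-1)
river: ρ → (-1,72,20)
river: ρ → (20,48,-37)
river: ρ → (-37,26,31)
ρ-cycle length = 16 (tail of 1 descent step not counted)

16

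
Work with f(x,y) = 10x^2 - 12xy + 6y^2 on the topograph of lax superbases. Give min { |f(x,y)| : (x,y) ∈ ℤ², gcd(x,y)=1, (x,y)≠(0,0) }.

translate: b→8 (≡-12 mod 20), so (10,-12,6)→(10,8,4)
flip: (10,8,4)→(4,-8,10)
translate: b→0 (≡-8 mod 8), so (4,-8,10)→(4,0,6)
reduced (well bottom): (4,0,6) with a≤c, −a<b≤a
well minimum = a = 4

4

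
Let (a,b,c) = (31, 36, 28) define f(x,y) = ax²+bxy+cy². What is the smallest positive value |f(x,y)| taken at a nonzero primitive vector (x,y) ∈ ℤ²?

translate: b→-26 (≡36 mod 62), so (31,36,28)→(31,-26,23)
flip: (31,-26,23)→(23,26,31)
translate: b→-20 (≡26 mod 46), so (23,26,31)→(23,-20,28)
reduced (well bottom): (23,-20,28) with a≤c, −a<b≤a
well minimum = a = 23

23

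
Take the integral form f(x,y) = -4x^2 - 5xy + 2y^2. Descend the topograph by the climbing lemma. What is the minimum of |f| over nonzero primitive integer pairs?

descent: ρ → (2,5,-4)  [lands on river]
river: ρ → (-4,3,3)
river: ρ → (3,3,-4)
river: ρ → (-4,5,2)
river: ρ → (2,7,-1)
river: ρ → (-1,7,2)
closes: descent 1, river 6
min |a| on river = 1

1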